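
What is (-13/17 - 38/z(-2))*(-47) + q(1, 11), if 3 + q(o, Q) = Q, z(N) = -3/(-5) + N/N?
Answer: 78893/68 ≈ 1160.2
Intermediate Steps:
z(N) = 8/5 (z(N) = -3*(-1/5) + 1 = 3/5 + 1 = 8/5)
q(o, Q) = -3 + Q
(-13/17 - 38/z(-2))*(-47) + q(1, 11) = (-13/17 - 38/8/5)*(-47) + (-3 + 11) = (-13*1/17 - 38*5/8)*(-47) + 8 = (-13/17 - 95/4)*(-47) + 8 = -1667/68*(-47) + 8 = 78349/68 + 8 = 78893/68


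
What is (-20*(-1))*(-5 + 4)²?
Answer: 20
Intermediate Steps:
(-20*(-1))*(-5 + 4)² = 20*(-1)² = 20*1 = 20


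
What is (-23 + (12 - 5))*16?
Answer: -256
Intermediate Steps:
(-23 + (12 - 5))*16 = (-23 + 7)*16 = -16*16 = -256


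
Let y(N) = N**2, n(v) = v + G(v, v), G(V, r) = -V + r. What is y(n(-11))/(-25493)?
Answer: -121/25493 ≈ -0.0047464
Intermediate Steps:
G(V, r) = r - V
n(v) = v (n(v) = v + (v - v) = v + 0 = v)
y(n(-11))/(-25493) = (-11)**2/(-25493) = 121*(-1/25493) = -121/25493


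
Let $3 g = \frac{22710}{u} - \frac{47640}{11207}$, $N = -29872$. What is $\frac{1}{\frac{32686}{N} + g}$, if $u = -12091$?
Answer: $- \frac{2023885309432}{6349452365611} \approx -0.31875$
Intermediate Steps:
$g = - \frac{276842070}{135503837}$ ($g = \frac{\frac{22710}{-12091} - \frac{47640}{11207}}{3} = \frac{22710 \left(- \frac{1}{12091}\right) - \frac{47640}{11207}}{3} = \frac{- \frac{22710}{12091} - \frac{47640}{11207}}{3} = \frac{1}{3} \left(- \frac{830526210}{135503837}\right) = - \frac{276842070}{135503837} \approx -2.0431$)
$\frac{1}{\frac{32686}{N} + g} = \frac{1}{\frac{32686}{-29872} - \frac{276842070}{135503837}} = \frac{1}{32686 \left(- \frac{1}{29872}\right) - \frac{276842070}{135503837}} = \frac{1}{- \frac{16343}{14936} - \frac{276842070}{135503837}} = \frac{1}{- \frac{6349452365611}{2023885309432}} = - \frac{2023885309432}{6349452365611}$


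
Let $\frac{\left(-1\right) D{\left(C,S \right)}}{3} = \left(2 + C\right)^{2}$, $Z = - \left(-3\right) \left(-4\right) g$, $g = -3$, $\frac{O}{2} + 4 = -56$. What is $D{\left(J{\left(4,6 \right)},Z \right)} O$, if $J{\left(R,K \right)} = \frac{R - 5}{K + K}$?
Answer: $\frac{2645}{2} \approx 1322.5$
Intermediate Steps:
$O = -120$ ($O = -8 + 2 \left(-56\right) = -8 - 112 = -120$)
$Z = 36$ ($Z = - \left(-3\right) \left(-4\right) \left(-3\right) = - 12 \left(-3\right) = \left(-1\right) \left(-36\right) = 36$)
$J{\left(R,K \right)} = \frac{-5 + R}{2 K}$
$D{\left(C,S \right)} = - 3 \left(2 + C\right)^{2}$
$D{\left(J{\left(4,6 \right)},Z \right)} O = - 3 \left(2 + \frac{-5 + 4}{2 \cdot 6}\right)^{2} \left(-120\right) = - 3 \left(2 + \frac{1}{2} \cdot \frac{1}{6} \left(-1\right)\right)^{2} \left(-120\right) = - 3 \left(2 - \frac{1}{12}\right)^{2} \left(-120\right) = - 3 \left(\frac{23}{12}\right)^{2} \left(-120\right) = \left(-3\right) \frac{529}{144} \left(-120\right) = \left(- \frac{529}{48}\right) \left(-120\right) = \frac{2645}{2}$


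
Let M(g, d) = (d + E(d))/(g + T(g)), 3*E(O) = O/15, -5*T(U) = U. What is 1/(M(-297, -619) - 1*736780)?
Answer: -5346/3938811643 ≈ -1.3573e-6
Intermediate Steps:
T(U) = -U/5
E(O) = O/45 (E(O) = (O/15)/3 = O/45)
M(g, d) = 23*d/(18*g) (M(g, d) = (d + d/45)/(g - g/5) = (46*d/45)/((4*g/5)) = (46*d/45)*(5/(4*g)) = 23*d/(18*g))
1/(M(-297, -619) - 1*736780) = 1/((23/18)*(-619)/(-297) - 1*736780) = 1/((23/18)*(-619)*(-1/297) - 736780) = 1/(14237/5346 - 736780) = 1/(-3938811643/5346) = -5346/3938811643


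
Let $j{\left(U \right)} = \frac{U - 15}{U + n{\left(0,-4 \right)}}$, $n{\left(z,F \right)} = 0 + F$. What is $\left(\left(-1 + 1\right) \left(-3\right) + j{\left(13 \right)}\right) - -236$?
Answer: $\frac{2122}{9} \approx 235.78$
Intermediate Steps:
$n{\left(z,F \right)} = F$
$j{\left(U \right)} = \frac{-15 + U}{-4 + U}$ ($j{\left(U \right)} = \frac{U - 15}{U - 4} = \frac{-15 + U}{-4 + U}$)
$\left(\left(-1 + 1\right) \left(-3\right) + j{\left(13 \right)}\right) - -236 = \left(\left(-1 + 1\right) \left(-3\right) + \frac{-15 + 13}{-4 + 13}\right) - -236 = \left(0 \left(-3\right) + \frac{1}{9} \left(-2\right)\right) + 236 = \left(0 + \frac{1}{9} \left(-2\right)\right) + 236 = \left(0 - \frac{2}{9}\right) + 236 = - \frac{2}{9} + 236 = \frac{2122}{9}$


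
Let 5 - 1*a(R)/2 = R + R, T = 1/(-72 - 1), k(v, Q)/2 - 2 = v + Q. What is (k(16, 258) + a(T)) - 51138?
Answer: -3692044/73 ≈ -50576.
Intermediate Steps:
k(v, Q) = 4 + 2*Q + 2*v (k(v, Q) = 4 + 2*(v + Q) = 4 + 2*(Q + v) = 4 + (2*Q + 2*v) = 4 + 2*Q + 2*v)
T = -1/73 (T = 1/(-73) = -1/73 ≈ -0.013699)
a(R) = 10 - 4*R (a(R) = 10 - 2*(R + R) = 10 - 4*R)
(k(16, 258) + a(T)) - 51138 = ((4 + 2*258 + 2*16) + (10 - 4*(-1/73))) - 51138 = ((4 + 516 + 32) + (10 + 4/73)) - 51138 = (552 + 734/73) - 51138 = 41030/73 - 51138 = -3692044/73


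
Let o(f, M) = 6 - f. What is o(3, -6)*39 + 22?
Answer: 139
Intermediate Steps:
o(3, -6)*39 + 22 = (6 - 1*3)*39 + 22 = (6 - 3)*39 + 22 = 3*39 + 22 = 117 + 22 = 139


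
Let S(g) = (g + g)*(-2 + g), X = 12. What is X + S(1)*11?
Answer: -10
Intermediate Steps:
S(g) = 2*g*(-2 + g) (S(g) = (2*g)*(-2 + g) = 2*g*(-2 + g))
X + S(1)*11 = 12 + (2*1*(-2 + 1))*11 = 12 + (2*1*(-1))*11 = 12 - 2*11 = 12 - 22 = -10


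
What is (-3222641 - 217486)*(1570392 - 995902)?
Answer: -1976318560230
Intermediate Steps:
(-3222641 - 217486)*(1570392 - 995902) = -3440127*574490 = -1976318560230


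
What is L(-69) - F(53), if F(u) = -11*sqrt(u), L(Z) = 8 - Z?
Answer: 77 + 11*sqrt(53) ≈ 157.08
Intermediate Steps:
L(-69) - F(53) = (8 - 1*(-69)) - (-11)*sqrt(53) = (8 + 69) + 11*sqrt(53) = 77 + 11*sqrt(53)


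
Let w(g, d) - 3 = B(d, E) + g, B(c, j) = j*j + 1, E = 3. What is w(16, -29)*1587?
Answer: 46023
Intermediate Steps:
B(c, j) = 1 + j**2 (B(c, j) = j**2 + 1 = 1 + j**2)
w(g, d) = 13 + g (w(g, d) = 3 + ((1 + 3**2) + g) = 3 + ((1 + 9) + g) = 3 + (10 + g) = 13 + g)
w(16, -29)*1587 = (13 + 16)*1587 = 29*1587 = 46023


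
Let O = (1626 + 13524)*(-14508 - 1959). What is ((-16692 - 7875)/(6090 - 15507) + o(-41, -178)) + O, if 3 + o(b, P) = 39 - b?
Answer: -783101932058/3139 ≈ -2.4948e+8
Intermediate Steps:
o(b, P) = 36 - b (o(b, P) = -3 + (39 - b) = 36 - b)
O = -249475050 (O = 15150*(-16467) = -249475050)
((-16692 - 7875)/(6090 - 15507) + o(-41, -178)) + O = ((-16692 - 7875)/(6090 - 15507) + (36 - 1*(-41))) - 249475050 = (-24567/(-9417) + (36 + 41)) - 249475050 = (-24567*(-1/9417) + 77) - 249475050 = (8189/3139 + 77) - 249475050 = 249892/3139 - 249475050 = -783101932058/3139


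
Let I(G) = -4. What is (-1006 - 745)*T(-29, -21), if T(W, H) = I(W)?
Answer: 7004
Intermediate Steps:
T(W, H) = -4
(-1006 - 745)*T(-29, -21) = (-1006 - 745)*(-4) = -1751*(-4) = 7004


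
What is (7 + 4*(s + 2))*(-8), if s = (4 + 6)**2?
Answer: -3320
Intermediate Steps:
s = 100 (s = 10**2 = 100)
(7 + 4*(s + 2))*(-8) = (7 + 4*(100 + 2))*(-8) = (7 + 4*102)*(-8) = (7 + 408)*(-8) = 415*(-8) = -3320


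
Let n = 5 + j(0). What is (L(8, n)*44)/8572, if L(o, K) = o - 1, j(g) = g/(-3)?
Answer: 77/2143 ≈ 0.035931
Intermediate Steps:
j(g) = -g/3 (j(g) = g*(-⅓) = -g/3)
n = 5 (n = 5 - ⅓*0 = 5 + 0 = 5)
L(o, K) = -1 + o
(L(8, n)*44)/8572 = ((-1 + 8)*44)/8572 = (7*44)*(1/8572) = 308*(1/8572) = 77/2143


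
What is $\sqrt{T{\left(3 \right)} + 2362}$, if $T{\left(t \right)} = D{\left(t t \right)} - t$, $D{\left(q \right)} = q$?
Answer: $8 \sqrt{37} \approx 48.662$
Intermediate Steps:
$T{\left(t \right)} = t^{2} - t$ ($T{\left(t \right)} = t t - t = t^{2} - t$)
$\sqrt{T{\left(3 \right)} + 2362} = \sqrt{3 \left(-1 + 3\right) + 2362} = \sqrt{3 \cdot 2 + 2362} = \sqrt{6 + 2362} = \sqrt{2368} = 8 \sqrt{37}$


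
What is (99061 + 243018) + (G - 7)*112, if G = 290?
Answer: 373775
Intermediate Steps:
(99061 + 243018) + (G - 7)*112 = (99061 + 243018) + (290 - 7)*112 = 342079 + 283*112 = 342079 + 31696 = 373775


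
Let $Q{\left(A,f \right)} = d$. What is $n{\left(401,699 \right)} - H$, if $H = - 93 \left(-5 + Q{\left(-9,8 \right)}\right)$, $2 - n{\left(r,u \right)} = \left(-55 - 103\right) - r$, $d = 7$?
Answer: $747$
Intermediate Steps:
$Q{\left(A,f \right)} = 7$
$n{\left(r,u \right)} = 160 + r$ ($n{\left(r,u \right)} = 2 - \left(\left(-55 - 103\right) - r\right) = 2 - \left(-158 - r\right) = 2 + \left(158 + r\right) = 160 + r$)
$H = -186$ ($H = - 93 \left(-5 + 7\right) = \left(-93\right) 2 = -186$)
$n{\left(401,699 \right)} - H = \left(160 + 401\right) - -186 = 561 + 186 = 747$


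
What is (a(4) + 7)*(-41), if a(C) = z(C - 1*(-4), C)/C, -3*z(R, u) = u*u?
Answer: -697/3 ≈ -232.33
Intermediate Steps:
z(R, u) = -u²/3 (z(R, u) = -u*u/3 = -u²/3)
a(C) = -C/3 (a(C) = (-C²/3)/C = -C/3)
(a(4) + 7)*(-41) = (-⅓*4 + 7)*(-41) = (-4/3 + 7)*(-41) = (17/3)*(-41) = -697/3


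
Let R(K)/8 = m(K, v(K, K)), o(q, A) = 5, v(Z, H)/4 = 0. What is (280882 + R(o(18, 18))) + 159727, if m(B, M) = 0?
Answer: 440609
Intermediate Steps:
v(Z, H) = 0 (v(Z, H) = 4*0 = 0)
R(K) = 0 (R(K) = 8*0 = 0)
(280882 + R(o(18, 18))) + 159727 = (280882 + 0) + 159727 = 280882 + 159727 = 440609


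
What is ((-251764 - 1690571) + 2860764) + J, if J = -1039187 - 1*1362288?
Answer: -1483046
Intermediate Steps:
J = -2401475 (J = -1039187 - 1362288 = -2401475)
((-251764 - 1690571) + 2860764) + J = ((-251764 - 1690571) + 2860764) - 2401475 = (-1942335 + 2860764) - 2401475 = 918429 - 2401475 = -1483046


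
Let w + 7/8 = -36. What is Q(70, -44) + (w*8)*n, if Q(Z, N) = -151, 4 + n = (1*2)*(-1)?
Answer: 1619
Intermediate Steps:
w = -295/8 (w = -7/8 - 36 = -295/8 ≈ -36.875)
n = -6 (n = -4 + (1*2)*(-1) = -4 + 2*(-1) = -4 - 2 = -6)
Q(70, -44) + (w*8)*n = -151 - 295/8*8*(-6) = -151 - 295*(-6) = -151 + 1770 = 1619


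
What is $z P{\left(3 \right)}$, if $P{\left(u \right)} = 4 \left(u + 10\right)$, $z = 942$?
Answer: $48984$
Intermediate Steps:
$P{\left(u \right)} = 40 + 4 u$ ($P{\left(u \right)} = 4 \left(10 + u\right) = 40 + 4 u$)
$z P{\left(3 \right)} = 942 \left(40 + 4 \cdot 3\right) = 942 \left(40 + 12\right) = 942 \cdot 52 = 48984$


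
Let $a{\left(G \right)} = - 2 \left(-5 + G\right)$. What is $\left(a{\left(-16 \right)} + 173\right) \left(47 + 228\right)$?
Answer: $59125$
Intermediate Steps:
$a{\left(G \right)} = 10 - 2 G$
$\left(a{\left(-16 \right)} + 173\right) \left(47 + 228\right) = \left(\left(10 - -32\right) + 173\right) \left(47 + 228\right) = \left(\left(10 + 32\right) + 173\right) 275 = \left(42 + 173\right) 275 = 215 \cdot 275 = 59125$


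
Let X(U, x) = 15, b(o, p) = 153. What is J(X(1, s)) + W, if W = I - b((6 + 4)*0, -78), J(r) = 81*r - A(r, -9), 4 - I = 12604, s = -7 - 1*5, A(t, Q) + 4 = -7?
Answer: -11527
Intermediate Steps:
A(t, Q) = -11 (A(t, Q) = -4 - 7 = -11)
s = -12 (s = -7 - 5 = -12)
I = -12600 (I = 4 - 1*12604 = 4 - 12604 = -12600)
J(r) = 11 + 81*r (J(r) = 81*r - 1*(-11) = 81*r + 11 = 11 + 81*r)
W = -12753 (W = -12600 - 1*153 = -12600 - 153 = -12753)
J(X(1, s)) + W = (11 + 81*15) - 12753 = (11 + 1215) - 12753 = 1226 - 12753 = -11527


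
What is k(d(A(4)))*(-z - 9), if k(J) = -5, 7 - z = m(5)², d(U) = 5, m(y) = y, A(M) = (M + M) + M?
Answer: -45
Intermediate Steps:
A(M) = 3*M (A(M) = 2*M + M = 3*M)
z = -18 (z = 7 - 1*5² = 7 - 1*25 = 7 - 25 = -18)
k(d(A(4)))*(-z - 9) = -5*(-1*(-18) - 9) = -5*(18 - 9) = -5*9 = -45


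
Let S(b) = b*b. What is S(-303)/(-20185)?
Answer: -91809/20185 ≈ -4.5484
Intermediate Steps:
S(b) = b²
S(-303)/(-20185) = (-303)²/(-20185) = 91809*(-1/20185) = -91809/20185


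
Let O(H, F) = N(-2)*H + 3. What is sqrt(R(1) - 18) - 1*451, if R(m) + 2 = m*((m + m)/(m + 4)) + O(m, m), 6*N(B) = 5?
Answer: -451 + I*sqrt(14190)/30 ≈ -451.0 + 3.9707*I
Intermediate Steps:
N(B) = 5/6 (N(B) = (1/6)*5 = 5/6)
O(H, F) = 3 + 5*H/6 (O(H, F) = 5*H/6 + 3 = 3 + 5*H/6)
R(m) = 1 + 5*m/6 + 2*m**2/(4 + m) (R(m) = -2 + (m*((m + m)/(m + 4)) + (3 + 5*m/6)) = -2 + (m*((2*m)/(4 + m)) + (3 + 5*m/6)) = -2 + (m*(2*m/(4 + m)) + (3 + 5*m/6)) = -2 + (2*m**2/(4 + m) + (3 + 5*m/6)) = -2 + (3 + 5*m/6 + 2*m**2/(4 + m)) = 1 + 5*m/6 + 2*m**2/(4 + m))
sqrt(R(1) - 18) - 1*451 = sqrt((24 + 17*1**2 + 26*1)/(6*(4 + 1)) - 18) - 1*451 = sqrt((1/6)*(24 + 17*1 + 26)/5 - 18) - 451 = sqrt((1/6)*(1/5)*(24 + 17 + 26) - 18) - 451 = sqrt((1/6)*(1/5)*67 - 18) - 451 = sqrt(67/30 - 18) - 451 = sqrt(-473/30) - 451 = I*sqrt(14190)/30 - 451 = -451 + I*sqrt(14190)/30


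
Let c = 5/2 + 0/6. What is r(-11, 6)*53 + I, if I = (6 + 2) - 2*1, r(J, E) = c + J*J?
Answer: 13103/2 ≈ 6551.5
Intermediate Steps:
c = 5/2 (c = 5*(½) + 0*(⅙) = 5/2 + 0 = 5/2 ≈ 2.5000)
r(J, E) = 5/2 + J² (r(J, E) = 5/2 + J*J = 5/2 + J²)
I = 6 (I = 8 - 2 = 6)
r(-11, 6)*53 + I = (5/2 + (-11)²)*53 + 6 = (5/2 + 121)*53 + 6 = (247/2)*53 + 6 = 13091/2 + 6 = 13103/2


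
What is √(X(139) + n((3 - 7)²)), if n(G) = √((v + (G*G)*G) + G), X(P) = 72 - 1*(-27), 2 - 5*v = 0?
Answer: √(2475 + 5*√102810)/5 ≈ 12.772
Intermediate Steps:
v = ⅖ (v = ⅖ - ⅕*0 = ⅖ + 0 = ⅖ ≈ 0.40000)
X(P) = 99 (X(P) = 72 + 27 = 99)
n(G) = √(⅖ + G + G³) (n(G) = √((⅖ + (G*G)*G) + G) = √((⅖ + G²*G) + G) = √((⅖ + G³) + G) = √(⅖ + G + G³))
√(X(139) + n((3 - 7)²)) = √(99 + √(10 + 25*(3 - 7)² + 25*((3 - 7)²)³)/5) = √(99 + √(10 + 25*(-4)² + 25*((-4)²)³)/5) = √(99 + √(10 + 25*16 + 25*16³)/5) = √(99 + √(10 + 400 + 25*4096)/5) = √(99 + √(10 + 400 + 102400)/5) = √(99 + √102810/5)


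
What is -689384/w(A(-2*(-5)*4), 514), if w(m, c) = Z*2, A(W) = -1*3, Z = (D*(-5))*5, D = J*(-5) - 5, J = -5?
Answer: 86173/125 ≈ 689.38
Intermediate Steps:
D = 20 (D = -5*(-5) - 5 = 25 - 5 = 20)
Z = -500 (Z = (20*(-5))*5 = -100*5 = -500)
A(W) = -3
w(m, c) = -1000 (w(m, c) = -500*2 = -1000)
-689384/w(A(-2*(-5)*4), 514) = -689384/(-1000) = -689384*(-1/1000) = 86173/125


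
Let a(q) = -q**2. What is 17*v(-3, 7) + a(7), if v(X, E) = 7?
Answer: 70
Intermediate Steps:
17*v(-3, 7) + a(7) = 17*7 - 1*7**2 = 119 - 1*49 = 119 - 49 = 70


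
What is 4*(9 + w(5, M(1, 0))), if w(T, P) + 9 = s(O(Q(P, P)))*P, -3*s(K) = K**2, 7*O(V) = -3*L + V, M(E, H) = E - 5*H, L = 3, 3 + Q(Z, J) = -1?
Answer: -676/147 ≈ -4.5986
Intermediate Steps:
Q(Z, J) = -4 (Q(Z, J) = -3 - 1 = -4)
O(V) = -9/7 + V/7 (O(V) = (-3*3 + V)/7 = (-9 + V)/7 = -9/7 + V/7)
s(K) = -K**2/3
w(T, P) = -9 - 169*P/147 (w(T, P) = -9 + (-(-9/7 + (1/7)*(-4))**2/3)*P = -9 + (-(-9/7 - 4/7)**2/3)*P = -9 + (-(-13/7)**2/3)*P = -9 + (-1/3*169/49)*P = -9 - 169*P/147)
4*(9 + w(5, M(1, 0))) = 4*(9 + (-9 - 169*(1 - 5*0)/147)) = 4*(9 + (-9 - 169*(1 + 0)/147)) = 4*(9 + (-9 - 169/147*1)) = 4*(9 + (-9 - 169/147)) = 4*(9 - 1492/147) = 4*(-169/147) = -676/147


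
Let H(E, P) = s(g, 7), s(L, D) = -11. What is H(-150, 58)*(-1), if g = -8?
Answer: 11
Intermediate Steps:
H(E, P) = -11
H(-150, 58)*(-1) = -11*(-1) = 11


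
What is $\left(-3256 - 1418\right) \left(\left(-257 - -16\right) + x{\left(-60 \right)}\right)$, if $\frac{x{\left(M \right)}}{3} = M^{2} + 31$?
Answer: $-49787448$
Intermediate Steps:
$x{\left(M \right)} = 93 + 3 M^{2}$ ($x{\left(M \right)} = 3 \left(M^{2} + 31\right) = 3 \left(31 + M^{2}\right) = 93 + 3 M^{2}$)
$\left(-3256 - 1418\right) \left(\left(-257 - -16\right) + x{\left(-60 \right)}\right) = \left(-3256 - 1418\right) \left(\left(-257 - -16\right) + \left(93 + 3 \left(-60\right)^{2}\right)\right) = - 4674 \left(\left(-257 + 16\right) + \left(93 + 3 \cdot 3600\right)\right) = - 4674 \left(-241 + \left(93 + 10800\right)\right) = - 4674 \left(-241 + 10893\right) = \left(-4674\right) 10652 = -49787448$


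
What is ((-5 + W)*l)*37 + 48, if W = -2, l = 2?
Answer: -470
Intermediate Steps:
((-5 + W)*l)*37 + 48 = ((-5 - 2)*2)*37 + 48 = -7*2*37 + 48 = -14*37 + 48 = -518 + 48 = -470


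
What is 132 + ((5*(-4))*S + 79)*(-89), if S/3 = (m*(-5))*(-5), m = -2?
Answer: -273899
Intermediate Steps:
S = -150 (S = 3*(-2*(-5)*(-5)) = 3*(10*(-5)) = 3*(-50) = -150)
132 + ((5*(-4))*S + 79)*(-89) = 132 + ((5*(-4))*(-150) + 79)*(-89) = 132 + (-20*(-150) + 79)*(-89) = 132 + (3000 + 79)*(-89) = 132 + 3079*(-89) = 132 - 274031 = -273899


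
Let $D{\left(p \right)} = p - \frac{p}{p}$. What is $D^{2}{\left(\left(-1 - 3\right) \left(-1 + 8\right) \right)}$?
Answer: $841$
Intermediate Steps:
$D{\left(p \right)} = -1 + p$ ($D{\left(p \right)} = p - 1 = -1 + p$)
$D^{2}{\left(\left(-1 - 3\right) \left(-1 + 8\right) \right)} = \left(-1 + \left(-1 - 3\right) \left(-1 + 8\right)\right)^{2} = \left(-1 - 28\right)^{2} = \left(-29\right)^{2} = 841$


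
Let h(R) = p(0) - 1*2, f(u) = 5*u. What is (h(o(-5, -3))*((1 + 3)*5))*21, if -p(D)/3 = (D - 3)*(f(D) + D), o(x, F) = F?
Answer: -840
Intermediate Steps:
p(D) = -18*D*(-3 + D) (p(D) = -3*(D - 3)*(5*D + D) = -3*(-3 + D)*6*D = -18*D*(-3 + D))
h(R) = -2 (h(R) = 18*0*(3 - 1*0) - 1*2 = 18*0*(3 + 0) - 2 = 18*0*3 - 2 = 0 - 2 = -2)
(h(o(-5, -3))*((1 + 3)*5))*21 = -2*(1 + 3)*5*21 = -8*5*21 = -2*20*21 = -40*21 = -840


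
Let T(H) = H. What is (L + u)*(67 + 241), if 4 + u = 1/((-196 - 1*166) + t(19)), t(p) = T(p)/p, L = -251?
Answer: -28353248/361 ≈ -78541.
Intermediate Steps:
t(p) = 1 (t(p) = p/p = 1)
u = -1445/361 (u = -4 + 1/((-196 - 1*166) + 1) = -4 + 1/((-196 - 166) + 1) = -4 + 1/(-362 + 1) = -4 + 1/(-361) = -4 - 1/361 = -1445/361 ≈ -4.0028)
(L + u)*(67 + 241) = (-251 - 1445/361)*(67 + 241) = -92056/361*308 = -28353248/361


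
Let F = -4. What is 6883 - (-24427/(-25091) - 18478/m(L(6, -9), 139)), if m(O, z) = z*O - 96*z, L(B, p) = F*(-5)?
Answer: 911847707383/132530662 ≈ 6880.3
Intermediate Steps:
L(B, p) = 20 (L(B, p) = -4*(-5) = 20)
m(O, z) = -96*z + O*z (m(O, z) = O*z - 96*z = -96*z + O*z)
6883 - (-24427/(-25091) - 18478/m(L(6, -9), 139)) = 6883 - (-24427/(-25091) - 18478*1/(139*(-96 + 20))) = 6883 - (-24427*(-1/25091) - 18478/(139*(-76))) = 6883 - (24427/25091 - 18478/(-10564)) = 6883 - (24427/25091 - 18478*(-1/10564)) = 6883 - (24427/25091 + 9239/5282) = 6883 - 1*360839163/132530662 = 6883 - 360839163/132530662 = 911847707383/132530662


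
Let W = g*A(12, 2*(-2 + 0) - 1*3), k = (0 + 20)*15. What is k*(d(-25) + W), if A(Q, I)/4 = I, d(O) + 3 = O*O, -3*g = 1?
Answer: 189400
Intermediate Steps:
g = -⅓ (g = -⅓*1 = -⅓ ≈ -0.33333)
k = 300 (k = 20*15 = 300)
d(O) = -3 + O² (d(O) = -3 + O*O = -3 + O²)
A(Q, I) = 4*I
W = 28/3 (W = -4*(2*(-2 + 0) - 1*3)/3 = -4*(2*(-2) - 3)/3 = -4*(-4 - 3)/3 = -4*(-7)/3 = -⅓*(-28) = 28/3 ≈ 9.3333)
k*(d(-25) + W) = 300*((-3 + (-25)²) + 28/3) = 300*((-3 + 625) + 28/3) = 300*(622 + 28/3) = 300*(1894/3) = 189400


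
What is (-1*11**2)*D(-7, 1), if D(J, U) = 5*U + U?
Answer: -726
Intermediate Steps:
D(J, U) = 6*U
(-1*11**2)*D(-7, 1) = (-1*11**2)*(6*1) = -1*121*6 = -121*6 = -726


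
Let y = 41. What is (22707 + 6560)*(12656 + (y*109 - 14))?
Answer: 500787637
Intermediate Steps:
(22707 + 6560)*(12656 + (y*109 - 14)) = (22707 + 6560)*(12656 + (41*109 - 14)) = 29267*(12656 + (4469 - 14)) = 29267*(12656 + 4455) = 29267*17111 = 500787637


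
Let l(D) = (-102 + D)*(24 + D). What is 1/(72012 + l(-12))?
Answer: 1/70644 ≈ 1.4155e-5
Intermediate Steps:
1/(72012 + l(-12)) = 1/(72012 + (-2448 + (-12)² - 78*(-12))) = 1/(72012 + (-2448 + 144 + 936)) = 1/(72012 - 1368) = 1/70644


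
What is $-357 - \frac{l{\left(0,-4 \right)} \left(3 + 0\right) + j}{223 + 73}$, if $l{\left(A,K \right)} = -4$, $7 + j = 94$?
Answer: $- \frac{105747}{296} \approx -357.25$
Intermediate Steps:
$j = 87$ ($j = -7 + 94 = 87$)
$-357 - \frac{l{\left(0,-4 \right)} \left(3 + 0\right) + j}{223 + 73} = -357 - \frac{- 4 \left(3 + 0\right) + 87}{223 + 73} = -357 - \frac{\left(-4\right) 3 + 87}{296} = -357 - \left(-12 + 87\right) \frac{1}{296} = -357 - 75 \cdot \frac{1}{296} = -357 - \frac{75}{296} = - \frac{105747}{296}$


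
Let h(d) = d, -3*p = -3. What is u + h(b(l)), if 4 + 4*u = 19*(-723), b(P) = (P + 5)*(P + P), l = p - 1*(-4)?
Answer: -13341/4 ≈ -3335.3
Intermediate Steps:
p = 1 (p = -⅓*(-3) = 1)
l = 5 (l = 1 - 1*(-4) = 1 + 4 = 5)
b(P) = 2*P*(5 + P) (b(P) = (5 + P)*(2*P) = 2*P*(5 + P))
u = -13741/4 (u = -1 + (19*(-723))/4 = -1 + (¼)*(-13737) = -1 - 13737/4 = -13741/4 ≈ -3435.3)
u + h(b(l)) = -13741/4 + 2*5*(5 + 5) = -13741/4 + 2*5*10 = -13741/4 + 100 = -13341/4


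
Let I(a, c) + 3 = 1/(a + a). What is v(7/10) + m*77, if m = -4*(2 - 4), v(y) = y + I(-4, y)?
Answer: 24543/40 ≈ 613.58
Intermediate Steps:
I(a, c) = -3 + 1/(2*a) (I(a, c) = -3 + 1/(a + a) = -3 + 1/(2*a))
v(y) = -25/8 + y (v(y) = y + (-3 + (½)/(-4)) = y + (-3 + (½)*(-¼)) = y + (-3 - ⅛) = y - 25/8 = -25/8 + y)
m = 8 (m = -4*(-2) = 8)
v(7/10) + m*77 = (-25/8 + 7/10) + 8*77 = (-25/8 + 7*(⅒)) + 616 = (-25/8 + 7/10) + 616 = -97/40 + 616 = 24543/40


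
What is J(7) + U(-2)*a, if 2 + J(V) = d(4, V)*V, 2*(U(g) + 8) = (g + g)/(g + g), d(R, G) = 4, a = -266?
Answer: 2021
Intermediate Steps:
U(g) = -15/2 (U(g) = -8 + ((g + g)/(g + g))/2 = -8 + ((2*g)/((2*g)))/2 = -8 + ((2*g)*(1/(2*g)))/2 = -8 + (½)*1 = -8 + ½ = -15/2)
J(V) = -2 + 4*V
J(7) + U(-2)*a = (-2 + 4*7) - 15/2*(-266) = (-2 + 28) + 1995 = 26 + 1995 = 2021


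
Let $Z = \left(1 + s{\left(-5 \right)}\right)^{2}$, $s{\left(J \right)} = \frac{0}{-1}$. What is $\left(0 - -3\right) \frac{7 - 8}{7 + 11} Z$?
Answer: $- \frac{1}{6} \approx -0.16667$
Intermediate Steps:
$s{\left(J \right)} = 0$ ($s{\left(J \right)} = 0 \left(-1\right) = 0$)
$Z = 1$ ($Z = \left(1 + 0\right)^{2} = 1^{2} = 1$)
$\left(0 - -3\right) \frac{7 - 8}{7 + 11} Z = \left(0 - -3\right) \frac{7 - 8}{7 + 11} \cdot 1 = \left(0 + 3\right) \left(- \frac{1}{18}\right) 1 = 3 \left(\left(-1\right) \frac{1}{18}\right) 1 = 3 \left(- \frac{1}{18}\right) 1 = \left(- \frac{1}{6}\right) 1 = - \frac{1}{6}$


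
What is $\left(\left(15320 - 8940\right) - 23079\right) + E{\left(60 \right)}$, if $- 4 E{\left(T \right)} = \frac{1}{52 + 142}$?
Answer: $- \frac{12958425}{776} \approx -16699.0$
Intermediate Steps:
$E{\left(T \right)} = - \frac{1}{776}$ ($E{\left(T \right)} = - \frac{1}{4 \left(52 + 142\right)} = - \frac{1}{4 \cdot 194} = \left(- \frac{1}{4}\right) \frac{1}{194} = - \frac{1}{776}$)
$\left(\left(15320 - 8940\right) - 23079\right) + E{\left(60 \right)} = \left(\left(15320 - 8940\right) - 23079\right) - \frac{1}{776} = \left(6380 - 23079\right) - \frac{1}{776} = -16699 - \frac{1}{776} = - \frac{12958425}{776}$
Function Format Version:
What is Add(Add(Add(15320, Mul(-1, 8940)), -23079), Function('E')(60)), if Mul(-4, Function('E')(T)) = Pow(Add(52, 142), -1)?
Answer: Rational(-12958425, 776) ≈ -16699.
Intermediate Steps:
Function('E')(T) = Rational(-1, 776) (Function('E')(T) = Mul(Rational(-1, 4), Pow(Add(52, 142), -1)) = Mul(Rational(-1, 4), Pow(194, -1)) = Mul(Rational(-1, 4), Rational(1, 194)) = Rational(-1, 776))
Add(Add(Add(15320, Mul(-1, 8940)), -23079), Function('E')(60)) = Add(Add(Add(15320, Mul(-1, 8940)), -23079), Rational(-1, 776)) = Add(Add(Add(15320, -8940), -23079), Rational(-1, 776)) = Add(Add(6380, -23079), Rational(-1, 776)) = Add(-16699, Rational(-1, 776)) = Rational(-12958425, 776)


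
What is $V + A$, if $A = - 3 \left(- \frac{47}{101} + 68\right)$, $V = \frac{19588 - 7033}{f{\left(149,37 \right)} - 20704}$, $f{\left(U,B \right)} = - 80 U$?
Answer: $- \frac{668852967}{3295024} \approx -202.99$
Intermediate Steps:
$V = - \frac{12555}{32624}$ ($V = \frac{19588 - 7033}{\left(-80\right) 149 - 20704} = \frac{12555}{-11920 - 20704} = \frac{12555}{-32624} = 12555 \left(- \frac{1}{32624}\right) = - \frac{12555}{32624} \approx -0.38484$)
$A = - \frac{20463}{101}$ ($A = - 3 \left(\left(-47\right) \frac{1}{101} + 68\right) = - 3 \left(- \frac{47}{101} + 68\right) = \left(-3\right) \frac{6821}{101} = - \frac{20463}{101} \approx -202.6$)
$V + A = - \frac{12555}{32624} - \frac{20463}{101} = - \frac{668852967}{3295024}$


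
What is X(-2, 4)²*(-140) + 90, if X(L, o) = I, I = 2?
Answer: -470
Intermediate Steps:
X(L, o) = 2
X(-2, 4)²*(-140) + 90 = 2²*(-140) + 90 = 4*(-140) + 90 = -560 + 90 = -470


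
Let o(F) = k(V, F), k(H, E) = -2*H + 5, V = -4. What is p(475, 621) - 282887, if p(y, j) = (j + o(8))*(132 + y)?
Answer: 101951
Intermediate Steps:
k(H, E) = 5 - 2*H
o(F) = 13 (o(F) = 5 - 2*(-4) = 5 + 8 = 13)
p(y, j) = (13 + j)*(132 + y) (p(y, j) = (j + 13)*(132 + y) = (13 + j)*(132 + y))
p(475, 621) - 282887 = (1716 + 13*475 + 132*621 + 621*475) - 282887 = (1716 + 6175 + 81972 + 294975) - 282887 = 384838 - 282887 = 101951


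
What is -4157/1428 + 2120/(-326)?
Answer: -2191271/232764 ≈ -9.4141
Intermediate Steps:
-4157/1428 + 2120/(-326) = -4157*1/1428 + 2120*(-1/326) = -4157/1428 - 1060/163 = -2191271/232764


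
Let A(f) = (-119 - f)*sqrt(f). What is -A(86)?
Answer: 205*sqrt(86) ≈ 1901.1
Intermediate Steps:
A(f) = sqrt(f)*(-119 - f)
-A(86) = -sqrt(86)*(-119 - 1*86) = -sqrt(86)*(-119 - 86) = -sqrt(86)*(-205) = -(-205)*sqrt(86) = 205*sqrt(86)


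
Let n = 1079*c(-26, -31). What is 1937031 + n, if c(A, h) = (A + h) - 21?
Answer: 1852869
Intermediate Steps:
c(A, h) = -21 + A + h
n = -84162 (n = 1079*(-21 - 26 - 31) = 1079*(-78) = -84162)
1937031 + n = 1937031 - 84162 = 1852869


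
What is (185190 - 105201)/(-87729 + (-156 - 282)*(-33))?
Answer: -26663/24425 ≈ -1.0916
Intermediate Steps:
(185190 - 105201)/(-87729 + (-156 - 282)*(-33)) = 79989/(-87729 - 438*(-33)) = 79989/(-87729 + 14454) = 79989/(-73275) = 79989*(-1/73275) = -26663/24425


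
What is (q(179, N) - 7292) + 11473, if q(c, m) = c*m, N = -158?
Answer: -24101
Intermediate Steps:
(q(179, N) - 7292) + 11473 = (179*(-158) - 7292) + 11473 = (-28282 - 7292) + 11473 = -35574 + 11473 = -24101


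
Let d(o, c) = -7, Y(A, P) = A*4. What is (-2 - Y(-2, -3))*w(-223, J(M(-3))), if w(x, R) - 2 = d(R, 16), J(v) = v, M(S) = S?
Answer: -30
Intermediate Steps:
Y(A, P) = 4*A
w(x, R) = -5 (w(x, R) = 2 - 7 = -5)
(-2 - Y(-2, -3))*w(-223, J(M(-3))) = (-2 - 4*(-2))*(-5) = (-2 - 1*(-8))*(-5) = (-2 + 8)*(-5) = 6*(-5) = -30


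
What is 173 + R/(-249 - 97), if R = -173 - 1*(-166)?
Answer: 59865/346 ≈ 173.02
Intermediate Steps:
R = -7 (R = -173 + 166 = -7)
173 + R/(-249 - 97) = 173 - 7/(-249 - 97) = 173 - 7/(-346) = 173 - 1/346*(-7) = 173 + 7/346 = 59865/346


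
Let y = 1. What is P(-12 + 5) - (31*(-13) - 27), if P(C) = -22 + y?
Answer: 409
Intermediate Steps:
P(C) = -21 (P(C) = -22 + 1 = -21)
P(-12 + 5) - (31*(-13) - 27) = -21 - (31*(-13) - 27) = -21 - (-403 - 27) = -21 - 1*(-430) = -21 + 430 = 409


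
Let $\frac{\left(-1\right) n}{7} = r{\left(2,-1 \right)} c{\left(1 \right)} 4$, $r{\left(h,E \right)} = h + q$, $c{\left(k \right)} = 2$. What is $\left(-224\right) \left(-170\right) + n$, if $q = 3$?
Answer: $37800$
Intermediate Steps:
$r{\left(h,E \right)} = 3 + h$ ($r{\left(h,E \right)} = h + 3 = 3 + h$)
$n = -280$ ($n = - 7 \left(3 + 2\right) 2 \cdot 4 = - 7 \cdot 5 \cdot 2 \cdot 4 = - 7 \cdot 10 \cdot 4 = \left(-7\right) 40 = -280$)
$\left(-224\right) \left(-170\right) + n = \left(-224\right) \left(-170\right) - 280 = 38080 - 280 = 37800$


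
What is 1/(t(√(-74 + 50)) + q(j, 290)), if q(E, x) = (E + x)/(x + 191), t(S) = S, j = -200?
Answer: 7215/926794 - 231361*I*√6/2780382 ≈ 0.0077849 - 0.20383*I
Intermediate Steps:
q(E, x) = (E + x)/(191 + x)
1/(t(√(-74 + 50)) + q(j, 290)) = 1/(√(-74 + 50) + (-200 + 290)/(191 + 290)) = 1/(√(-24) + 90/481) = 1/(2*I*√6 + (1/481)*90) = 1/(2*I*√6 + 90/481) = 1/(90/481 + 2*I*√6)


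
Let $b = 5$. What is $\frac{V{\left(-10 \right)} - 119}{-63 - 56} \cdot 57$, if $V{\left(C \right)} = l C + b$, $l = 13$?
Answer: $\frac{13908}{119} \approx 116.87$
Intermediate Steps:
$V{\left(C \right)} = 5 + 13 C$ ($V{\left(C \right)} = 13 C + 5 = 5 + 13 C$)
$\frac{V{\left(-10 \right)} - 119}{-63 - 56} \cdot 57 = \frac{\left(5 + 13 \left(-10\right)\right) - 119}{-63 - 56} \cdot 57 = \frac{\left(5 - 130\right) - 119}{-119} \cdot 57 = \left(-125 - 119\right) \left(- \frac{1}{119}\right) 57 = \left(-244\right) \left(- \frac{1}{119}\right) 57 = \frac{244}{119} \cdot 57 = \frac{13908}{119}$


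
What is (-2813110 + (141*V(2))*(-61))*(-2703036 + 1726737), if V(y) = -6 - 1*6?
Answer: 2645670707502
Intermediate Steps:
V(y) = -12 (V(y) = -6 - 6 = -12)
(-2813110 + (141*V(2))*(-61))*(-2703036 + 1726737) = (-2813110 + (141*(-12))*(-61))*(-2703036 + 1726737) = (-2813110 - 1692*(-61))*(-976299) = (-2813110 + 103212)*(-976299) = -2709898*(-976299) = 2645670707502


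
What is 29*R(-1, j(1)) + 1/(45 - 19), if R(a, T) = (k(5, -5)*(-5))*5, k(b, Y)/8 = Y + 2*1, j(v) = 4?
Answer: 452401/26 ≈ 17400.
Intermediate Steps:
k(b, Y) = 16 + 8*Y (k(b, Y) = 8*(Y + 2*1) = 8*(Y + 2) = 8*(2 + Y) = 16 + 8*Y)
R(a, T) = 600 (R(a, T) = ((16 + 8*(-5))*(-5))*5 = ((16 - 40)*(-5))*5 = -24*(-5)*5 = 120*5 = 600)
29*R(-1, j(1)) + 1/(45 - 19) = 29*600 + 1/(45 - 19) = 17400 + 1/26 = 452401/26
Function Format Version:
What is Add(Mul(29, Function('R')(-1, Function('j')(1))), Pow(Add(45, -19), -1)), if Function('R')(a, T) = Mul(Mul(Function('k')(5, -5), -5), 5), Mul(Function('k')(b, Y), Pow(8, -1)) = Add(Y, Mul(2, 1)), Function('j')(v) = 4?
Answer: Rational(452401, 26) ≈ 17400.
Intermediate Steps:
Function('k')(b, Y) = Add(16, Mul(8, Y)) (Function('k')(b, Y) = Mul(8, Add(Y, Mul(2, 1))) = Mul(8, Add(Y, 2)) = Mul(8, Add(2, Y)) = Add(16, Mul(8, Y)))
Function('R')(a, T) = 600 (Function('R')(a, T) = Mul(Mul(Add(16, Mul(8, -5)), -5), 5) = Mul(Mul(Add(16, -40), -5), 5) = Mul(Mul(-24, -5), 5) = Mul(120, 5) = 600)
Add(Mul(29, Function('R')(-1, Function('j')(1))), Pow(Add(45, -19), -1)) = Add(Mul(29, 600), Pow(Add(45, -19), -1)) = Add(17400, Pow(26, -1)) = Add(17400, Rational(1, 26)) = Rational(452401, 26)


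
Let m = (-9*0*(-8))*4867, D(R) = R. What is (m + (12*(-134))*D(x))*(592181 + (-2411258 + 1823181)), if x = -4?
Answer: 26396928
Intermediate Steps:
m = 0 (m = (0*(-8))*4867 = 0*4867 = 0)
(m + (12*(-134))*D(x))*(592181 + (-2411258 + 1823181)) = (0 + (12*(-134))*(-4))*(592181 + (-2411258 + 1823181)) = (0 - 1608*(-4))*(592181 - 588077) = (0 + 6432)*4104 = 6432*4104 = 26396928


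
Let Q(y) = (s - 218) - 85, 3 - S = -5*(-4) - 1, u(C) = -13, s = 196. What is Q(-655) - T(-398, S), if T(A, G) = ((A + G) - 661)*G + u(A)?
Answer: -17294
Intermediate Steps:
S = -16 (S = 3 - (-5*(-4) - 1) = 3 - (20 - 1) = 3 - 1*19 = 3 - 19 = -16)
Q(y) = -107 (Q(y) = (196 - 218) - 85 = -22 - 85 = -107)
T(A, G) = -13 + G*(-661 + A + G) (T(A, G) = ((A + G) - 661)*G - 13 = (-661 + A + G)*G - 13 = G*(-661 + A + G) - 13 = -13 + G*(-661 + A + G))
Q(-655) - T(-398, S) = -107 - (-13 + (-16)² - 661*(-16) - 398*(-16)) = -107 - (-13 + 256 + 10576 + 6368) = -107 - 1*17187 = -107 - 17187 = -17294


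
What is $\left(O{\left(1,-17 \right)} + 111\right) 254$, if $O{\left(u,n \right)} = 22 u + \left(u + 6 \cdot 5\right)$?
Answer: $41656$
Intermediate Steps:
$O{\left(u,n \right)} = 30 + 23 u$ ($O{\left(u,n \right)} = 22 u + \left(u + 30\right) = 22 u + \left(30 + u\right) = 30 + 23 u$)
$\left(O{\left(1,-17 \right)} + 111\right) 254 = \left(\left(30 + 23 \cdot 1\right) + 111\right) 254 = \left(\left(30 + 23\right) + 111\right) 254 = \left(53 + 111\right) 254 = 164 \cdot 254 = 41656$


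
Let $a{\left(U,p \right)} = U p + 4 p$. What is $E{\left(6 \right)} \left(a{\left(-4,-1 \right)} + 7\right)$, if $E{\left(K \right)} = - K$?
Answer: $-42$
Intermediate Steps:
$a{\left(U,p \right)} = 4 p + U p$
$E{\left(6 \right)} \left(a{\left(-4,-1 \right)} + 7\right) = \left(-1\right) 6 \left(- (4 - 4) + 7\right) = - 6 \left(\left(-1\right) 0 + 7\right) = - 6 \left(0 + 7\right) = \left(-6\right) 7 = -42$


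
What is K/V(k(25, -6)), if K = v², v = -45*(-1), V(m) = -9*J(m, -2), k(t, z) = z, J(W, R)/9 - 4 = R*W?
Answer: -25/16 ≈ -1.5625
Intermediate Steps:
J(W, R) = 36 + 9*R*W (J(W, R) = 36 + 9*(R*W) = 36 + 9*R*W)
V(m) = -324 + 162*m (V(m) = -9*(36 + 9*(-2)*m) = -9*(36 - 18*m) = -324 + 162*m)
v = 45
K = 2025 (K = 45² = 2025)
K/V(k(25, -6)) = 2025/(-324 + 162*(-6)) = 2025/(-324 - 972) = 2025/(-1296) = 2025*(-1/1296) = -25/16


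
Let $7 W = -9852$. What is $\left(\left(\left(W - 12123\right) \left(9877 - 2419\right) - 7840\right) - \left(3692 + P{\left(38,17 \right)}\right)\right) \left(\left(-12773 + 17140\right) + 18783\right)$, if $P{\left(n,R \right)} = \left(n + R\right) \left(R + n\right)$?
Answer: $- \frac{16354814136950}{7} \approx -2.3364 \cdot 10^{12}$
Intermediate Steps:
$W = - \frac{9852}{7}$ ($W = \frac{1}{7} \left(-9852\right) = - \frac{9852}{7} \approx -1407.4$)
$P{\left(n,R \right)} = \left(R + n\right)^{2}$ ($P{\left(n,R \right)} = \left(R + n\right) \left(R + n\right) = \left(R + n\right)^{2}$)
$\left(\left(\left(W - 12123\right) \left(9877 - 2419\right) - 7840\right) - \left(3692 + P{\left(38,17 \right)}\right)\right) \left(\left(-12773 + 17140\right) + 18783\right) = \left(\left(\left(- \frac{9852}{7} - 12123\right) \left(9877 - 2419\right) - 7840\right) - \left(3692 + \left(17 + 38\right)^{2}\right)\right) \left(\left(-12773 + 17140\right) + 18783\right) = \left(\left(\left(- \frac{94713}{7}\right) 7458 - 7840\right) - 6717\right) \left(4367 + 18783\right) = \left(\left(- \frac{706369554}{7} - 7840\right) - 6717\right) 23150 = \left(- \frac{706424434}{7} - 6717\right) 23150 = \left(- \frac{706471453}{7}\right) 23150 = - \frac{16354814136950}{7}$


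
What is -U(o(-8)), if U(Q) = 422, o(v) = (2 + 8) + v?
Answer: -422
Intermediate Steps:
o(v) = 10 + v
-U(o(-8)) = -1*422 = -422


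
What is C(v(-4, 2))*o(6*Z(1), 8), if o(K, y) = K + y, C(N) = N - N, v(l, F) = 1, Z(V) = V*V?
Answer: 0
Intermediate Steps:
Z(V) = V²
C(N) = 0
C(v(-4, 2))*o(6*Z(1), 8) = 0*(6*1² + 8) = 0*(6*1 + 8) = 0*(6 + 8) = 0*14 = 0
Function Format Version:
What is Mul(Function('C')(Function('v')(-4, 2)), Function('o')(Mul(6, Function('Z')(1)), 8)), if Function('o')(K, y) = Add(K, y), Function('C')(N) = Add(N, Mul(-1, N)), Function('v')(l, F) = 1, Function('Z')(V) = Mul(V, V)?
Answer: 0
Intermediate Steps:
Function('Z')(V) = Pow(V, 2)
Function('C')(N) = 0
Mul(Function('C')(Function('v')(-4, 2)), Function('o')(Mul(6, Function('Z')(1)), 8)) = Mul(0, Add(Mul(6, Pow(1, 2)), 8)) = Mul(0, Add(Mul(6, 1), 8)) = Mul(0, Add(6, 8)) = Mul(0, 14) = 0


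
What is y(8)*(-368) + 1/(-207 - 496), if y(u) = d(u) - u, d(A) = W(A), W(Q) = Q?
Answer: -1/703 ≈ -0.0014225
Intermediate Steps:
d(A) = A
y(u) = 0 (y(u) = u - u = 0)
y(8)*(-368) + 1/(-207 - 496) = 0*(-368) + 1/(-207 - 496) = 0 + 1/(-703) = 0 - 1/703 = -1/703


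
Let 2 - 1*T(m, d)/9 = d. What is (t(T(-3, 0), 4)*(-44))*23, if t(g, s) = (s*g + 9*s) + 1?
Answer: -110308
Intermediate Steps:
T(m, d) = 18 - 9*d
t(g, s) = 1 + 9*s + g*s (t(g, s) = (g*s + 9*s) + 1 = (9*s + g*s) + 1 = 1 + 9*s + g*s)
(t(T(-3, 0), 4)*(-44))*23 = ((1 + 9*4 + (18 - 9*0)*4)*(-44))*23 = ((1 + 36 + (18 + 0)*4)*(-44))*23 = ((1 + 36 + 18*4)*(-44))*23 = ((1 + 36 + 72)*(-44))*23 = (109*(-44))*23 = -4796*23 = -110308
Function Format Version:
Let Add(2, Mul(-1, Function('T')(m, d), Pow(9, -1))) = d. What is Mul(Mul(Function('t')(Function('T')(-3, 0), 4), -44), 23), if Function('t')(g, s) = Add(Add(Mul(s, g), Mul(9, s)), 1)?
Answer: -110308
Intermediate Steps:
Function('T')(m, d) = Add(18, Mul(-9, d))
Function('t')(g, s) = Add(1, Mul(9, s), Mul(g, s)) (Function('t')(g, s) = Add(Add(Mul(g, s), Mul(9, s)), 1) = Add(Add(Mul(9, s), Mul(g, s)), 1) = Add(1, Mul(9, s), Mul(g, s)))
Mul(Mul(Function('t')(Function('T')(-3, 0), 4), -44), 23) = Mul(Mul(Add(1, Mul(9, 4), Mul(Add(18, Mul(-9, 0)), 4)), -44), 23) = Mul(Mul(Add(1, 36, Mul(Add(18, 0), 4)), -44), 23) = Mul(Mul(Add(1, 36, Mul(18, 4)), -44), 23) = Mul(Mul(Add(1, 36, 72), -44), 23) = Mul(Mul(109, -44), 23) = Mul(-4796, 23) = -110308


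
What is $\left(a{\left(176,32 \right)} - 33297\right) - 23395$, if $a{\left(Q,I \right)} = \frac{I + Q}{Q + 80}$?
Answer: $- \frac{907059}{16} \approx -56691.0$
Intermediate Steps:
$a{\left(Q,I \right)} = \frac{I + Q}{80 + Q}$
$\left(a{\left(176,32 \right)} - 33297\right) - 23395 = \left(\frac{32 + 176}{80 + 176} - 33297\right) - 23395 = \left(\frac{1}{256} \cdot 208 - 33297\right) - 23395 = \left(\frac{13}{16} - 33297\right) - 23395 = - \frac{532739}{16} - 23395 = - \frac{907059}{16}$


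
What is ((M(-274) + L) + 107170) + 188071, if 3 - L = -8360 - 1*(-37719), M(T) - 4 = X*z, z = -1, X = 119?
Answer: 265770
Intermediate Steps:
M(T) = -115 (M(T) = 4 + 119*(-1) = 4 - 119 = -115)
L = -29356 (L = 3 - (-8360 - 1*(-37719)) = 3 - (-8360 + 37719) = 3 - 1*29359 = 3 - 29359 = -29356)
((M(-274) + L) + 107170) + 188071 = ((-115 - 29356) + 107170) + 188071 = (-29471 + 107170) + 188071 = 77699 + 188071 = 265770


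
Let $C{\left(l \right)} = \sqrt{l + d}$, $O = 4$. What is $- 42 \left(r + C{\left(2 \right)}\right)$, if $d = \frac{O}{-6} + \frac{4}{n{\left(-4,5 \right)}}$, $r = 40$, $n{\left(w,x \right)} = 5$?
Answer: $-1680 - \frac{56 \sqrt{30}}{5} \approx -1741.3$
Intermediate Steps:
$d = \frac{2}{15}$ ($d = \frac{4}{-6} + \frac{4}{5} = 4 \left(- \frac{1}{6}\right) + 4 \cdot \frac{1}{5} = - \frac{2}{3} + \frac{4}{5} = \frac{2}{15} \approx 0.13333$)
$C{\left(l \right)} = \sqrt{\frac{2}{15} + l}$ ($C{\left(l \right)} = \sqrt{l + \frac{2}{15}} = \sqrt{\frac{2}{15} + l}$)
$- 42 \left(r + C{\left(2 \right)}\right) = - 42 \left(40 + \frac{\sqrt{30 + 225 \cdot 2}}{15}\right) = - 42 \left(40 + \frac{\sqrt{30 + 450}}{15}\right) = - 42 \left(40 + \frac{\sqrt{480}}{15}\right) = - 42 \left(40 + \frac{4 \sqrt{30}}{15}\right) = -1680 - \frac{56 \sqrt{30}}{5}$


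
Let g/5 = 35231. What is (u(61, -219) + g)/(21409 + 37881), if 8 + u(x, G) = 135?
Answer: 88141/29645 ≈ 2.9732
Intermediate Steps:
g = 176155 (g = 5*35231 = 176155)
u(x, G) = 127 (u(x, G) = -8 + 135 = 127)
(u(61, -219) + g)/(21409 + 37881) = (127 + 176155)/(21409 + 37881) = 176282/59290 = 176282*(1/59290) = 88141/29645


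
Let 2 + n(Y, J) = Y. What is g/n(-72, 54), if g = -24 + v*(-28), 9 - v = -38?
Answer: 670/37 ≈ 18.108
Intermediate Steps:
v = 47 (v = 9 - 1*(-38) = 9 + 38 = 47)
n(Y, J) = -2 + Y
g = -1340 (g = -24 + 47*(-28) = -24 - 1316 = -1340)
g/n(-72, 54) = -1340/(-2 - 72) = -1340/(-74) = -1340*(-1/74) = 670/37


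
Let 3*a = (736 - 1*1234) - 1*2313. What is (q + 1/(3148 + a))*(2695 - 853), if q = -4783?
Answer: -6493180168/737 ≈ -8.8103e+6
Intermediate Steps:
a = -937 (a = ((736 - 1*1234) - 1*2313)/3 = ((736 - 1234) - 2313)/3 = (-498 - 2313)/3 = (⅓)*(-2811) = -937)
(q + 1/(3148 + a))*(2695 - 853) = (-4783 + 1/(3148 - 937))*(2695 - 853) = (-4783 + 1/2211)*1842 = -10575212/2211*1842 = -6493180168/737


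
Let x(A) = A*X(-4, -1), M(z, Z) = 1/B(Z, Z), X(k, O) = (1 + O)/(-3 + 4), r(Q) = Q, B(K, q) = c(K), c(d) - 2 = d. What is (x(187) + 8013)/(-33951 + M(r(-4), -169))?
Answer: -1338171/5669818 ≈ -0.23602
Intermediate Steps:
c(d) = 2 + d
B(K, q) = 2 + K
X(k, O) = 1 + O (X(k, O) = (1 + O)/1 = (1 + O)*1 = 1 + O)
M(z, Z) = 1/(2 + Z)
x(A) = 0 (x(A) = A*(1 - 1) = A*0 = 0)
(x(187) + 8013)/(-33951 + M(r(-4), -169)) = (0 + 8013)/(-33951 + 1/(2 - 169)) = 8013/(-33951 + 1/(-167)) = 8013/(-33951 - 1/167) = 8013/(-5669818/167) = 8013*(-167/5669818) = -1338171/5669818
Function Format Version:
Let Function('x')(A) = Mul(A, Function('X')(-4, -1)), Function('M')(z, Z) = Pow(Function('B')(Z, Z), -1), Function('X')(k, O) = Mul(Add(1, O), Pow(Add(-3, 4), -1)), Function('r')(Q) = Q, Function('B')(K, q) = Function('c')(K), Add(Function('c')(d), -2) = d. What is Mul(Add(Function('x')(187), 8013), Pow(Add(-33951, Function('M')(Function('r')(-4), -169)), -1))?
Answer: Rational(-1338171, 5669818) ≈ -0.23602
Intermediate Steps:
Function('c')(d) = Add(2, d)
Function('B')(K, q) = Add(2, K)
Function('X')(k, O) = Add(1, O) (Function('X')(k, O) = Mul(Add(1, O), Pow(1, -1)) = Mul(Add(1, O), 1) = Add(1, O))
Function('M')(z, Z) = Pow(Add(2, Z), -1)
Function('x')(A) = 0 (Function('x')(A) = Mul(A, Add(1, -1)) = Mul(A, 0) = 0)
Mul(Add(Function('x')(187), 8013), Pow(Add(-33951, Function('M')(Function('r')(-4), -169)), -1)) = Mul(Add(0, 8013), Pow(Add(-33951, Pow(Add(2, -169), -1)), -1)) = Mul(8013, Pow(Add(-33951, Pow(-167, -1)), -1)) = Mul(8013, Pow(Add(-33951, Rational(-1, 167)), -1)) = Mul(8013, Pow(Rational(-5669818, 167), -1)) = Mul(8013, Rational(-167, 5669818)) = Rational(-1338171, 5669818)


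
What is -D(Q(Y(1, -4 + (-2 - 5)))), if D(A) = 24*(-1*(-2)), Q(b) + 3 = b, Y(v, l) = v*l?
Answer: -48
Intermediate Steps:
Y(v, l) = l*v
Q(b) = -3 + b
D(A) = 48 (D(A) = 24*2 = 48)
-D(Q(Y(1, -4 + (-2 - 5)))) = -1*48 = -48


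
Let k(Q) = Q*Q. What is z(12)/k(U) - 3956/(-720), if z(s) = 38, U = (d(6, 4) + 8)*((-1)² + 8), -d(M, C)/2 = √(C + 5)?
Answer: 9091/1620 ≈ 5.6117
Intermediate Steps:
d(M, C) = -2*√(5 + C) (d(M, C) = -2*√(C + 5) = -2*√(5 + C))
U = 18 (U = (-2*√(5 + 4) + 8)*((-1)² + 8) = (-2*√9 + 8)*(1 + 8) = (-2*3 + 8)*9 = (-6 + 8)*9 = 2*9 = 18)
k(Q) = Q²
z(12)/k(U) - 3956/(-720) = 38/(18²) - 3956/(-720) = 38/324 - 3956*(-1/720) = 38*(1/324) + 989/180 = 19/162 + 989/180 = 9091/1620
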